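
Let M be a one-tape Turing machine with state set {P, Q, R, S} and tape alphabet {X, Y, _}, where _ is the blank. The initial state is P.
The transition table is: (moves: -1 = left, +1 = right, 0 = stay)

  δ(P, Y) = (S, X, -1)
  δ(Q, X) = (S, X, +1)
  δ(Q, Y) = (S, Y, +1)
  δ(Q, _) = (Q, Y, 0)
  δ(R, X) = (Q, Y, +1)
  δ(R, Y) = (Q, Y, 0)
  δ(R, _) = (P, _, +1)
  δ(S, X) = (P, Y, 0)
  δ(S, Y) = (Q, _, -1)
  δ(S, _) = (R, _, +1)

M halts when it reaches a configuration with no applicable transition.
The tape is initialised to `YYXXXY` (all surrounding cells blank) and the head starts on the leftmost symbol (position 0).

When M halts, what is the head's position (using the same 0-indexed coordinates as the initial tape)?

state=P head=0 tape=_[Y]YXXXY__   (P,Y)→(S,X,-1)
state=S head=-1 tape=[_]XYXXXY__   (S,_)→(R,_,+1)
state=R head=0 tape=_[X]YXXXY__   (R,X)→(Q,Y,+1)
state=Q head=1 tape=_Y[Y]XXXY__   (Q,Y)→(S,Y,+1)
state=S head=2 tape=_YY[X]XXY__   (S,X)→(P,Y,0)
state=P head=2 tape=_YY[Y]XXY__   (P,Y)→(S,X,-1)
state=S head=1 tape=_Y[Y]XXXY__   (S,Y)→(Q,_,-1)
state=Q head=0 tape=_[Y]_XXXY__   (Q,Y)→(S,Y,+1)
state=S head=1 tape=_Y[_]XXXY__   (S,_)→(R,_,+1)
state=R head=2 tape=_Y_[X]XXY__   (R,X)→(Q,Y,+1)
state=Q head=3 tape=_Y_Y[X]XY__   (Q,X)→(S,X,+1)
state=S head=4 tape=_Y_YX[X]Y__   (S,X)→(P,Y,0)
state=P head=4 tape=_Y_YX[Y]Y__   (P,Y)→(S,X,-1)
state=S head=3 tape=_Y_Y[X]XY__   (S,X)→(P,Y,0)
state=P head=3 tape=_Y_Y[Y]XY__   (P,Y)→(S,X,-1)
state=S head=2 tape=_Y_[Y]XXY__   (S,Y)→(Q,_,-1)
state=Q head=1 tape=_Y[_]_XXY__   (Q,_)→(Q,Y,0)
state=Q head=1 tape=_Y[Y]_XXY__   (Q,Y)→(S,Y,+1)
state=S head=2 tape=_YY[_]XXY__   (S,_)→(R,_,+1)
state=R head=3 tape=_YY_[X]XY__   (R,X)→(Q,Y,+1)
state=Q head=4 tape=_YY_Y[X]Y__   (Q,X)→(S,X,+1)
state=S head=5 tape=_YY_YX[Y]__   (S,Y)→(Q,_,-1)
state=Q head=4 tape=_YY_Y[X]___   (Q,X)→(S,X,+1)
state=S head=5 tape=_YY_YX[_]__   (S,_)→(R,_,+1)
state=R head=6 tape=_YY_YX_[_]_   (R,_)→(P,_,+1)
state=P head=7 tape=_YY_YX__[_]
At halt the head is at cell 7.

7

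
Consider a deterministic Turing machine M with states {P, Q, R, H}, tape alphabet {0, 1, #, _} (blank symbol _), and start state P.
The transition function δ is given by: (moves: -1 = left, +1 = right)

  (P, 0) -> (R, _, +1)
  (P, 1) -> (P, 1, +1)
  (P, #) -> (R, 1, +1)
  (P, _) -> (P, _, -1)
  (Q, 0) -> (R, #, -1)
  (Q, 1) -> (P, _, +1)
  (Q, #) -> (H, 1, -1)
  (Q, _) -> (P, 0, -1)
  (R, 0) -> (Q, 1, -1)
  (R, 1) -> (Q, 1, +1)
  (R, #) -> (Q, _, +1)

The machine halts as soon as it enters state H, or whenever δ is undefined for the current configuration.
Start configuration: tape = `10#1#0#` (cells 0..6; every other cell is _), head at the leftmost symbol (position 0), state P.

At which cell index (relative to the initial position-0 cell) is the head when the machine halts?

state=P head=0 tape=[1]0#1#0#_   (P,1)→(P,1,+1)
state=P head=1 tape=1[0]#1#0#_   (P,0)→(R,_,+1)
state=R head=2 tape=1_[#]1#0#_   (R,#)→(Q,_,+1)
state=Q head=3 tape=1__[1]#0#_   (Q,1)→(P,_,+1)
state=P head=4 tape=1___[#]0#_   (P,#)→(R,1,+1)
state=R head=5 tape=1___1[0]#_   (R,0)→(Q,1,-1)
state=Q head=4 tape=1___[1]1#_   (Q,1)→(P,_,+1)
state=P head=5 tape=1____[1]#_   (P,1)→(P,1,+1)
state=P head=6 tape=1____1[#]_   (P,#)→(R,1,+1)
state=R head=7 tape=1____11[_]
At halt the head is at cell 7.

7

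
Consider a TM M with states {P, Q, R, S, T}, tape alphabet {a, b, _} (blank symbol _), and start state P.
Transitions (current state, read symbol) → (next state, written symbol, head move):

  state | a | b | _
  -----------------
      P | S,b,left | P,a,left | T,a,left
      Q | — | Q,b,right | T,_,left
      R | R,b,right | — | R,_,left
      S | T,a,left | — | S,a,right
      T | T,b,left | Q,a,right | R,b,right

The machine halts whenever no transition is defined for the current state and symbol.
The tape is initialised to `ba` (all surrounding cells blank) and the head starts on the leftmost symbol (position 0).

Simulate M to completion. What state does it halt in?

R

state=P head=0 tape=__[b]a_   (P,b)→(P,a,left)
state=P head=-1 tape=_[_]aa_   (P,_)→(T,a,left)
state=T head=-2 tape=[_]aaa_   (T,_)→(R,b,right)
state=R head=-1 tape=b[a]aa_   (R,a)→(R,b,right)
state=R head=0 tape=bb[a]a_   (R,a)→(R,b,right)
state=R head=1 tape=bbb[a]_   (R,a)→(R,b,right)
state=R head=2 tape=bbbb[_]   (R,_)→(R,_,left)
state=R head=1 tape=bbb[b]_
No transition is defined for (R, b); M halts in state R.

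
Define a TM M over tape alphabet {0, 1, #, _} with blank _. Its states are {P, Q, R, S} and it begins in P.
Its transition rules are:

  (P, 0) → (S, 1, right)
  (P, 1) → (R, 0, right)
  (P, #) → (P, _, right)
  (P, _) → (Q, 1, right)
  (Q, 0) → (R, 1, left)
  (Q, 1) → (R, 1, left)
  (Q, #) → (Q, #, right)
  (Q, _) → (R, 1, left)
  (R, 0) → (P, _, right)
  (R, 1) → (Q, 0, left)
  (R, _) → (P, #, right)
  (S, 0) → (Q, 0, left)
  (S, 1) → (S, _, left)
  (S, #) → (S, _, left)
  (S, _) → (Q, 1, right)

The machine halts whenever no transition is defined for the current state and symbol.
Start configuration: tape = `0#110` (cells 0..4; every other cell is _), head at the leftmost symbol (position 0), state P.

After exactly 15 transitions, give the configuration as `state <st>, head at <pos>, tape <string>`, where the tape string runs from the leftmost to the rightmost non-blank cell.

state R, head at 1, tape #0_0#100

P | ___[0]#110   read 0 → write 1, move right, go to S
S | ___1[#]110   read # → write _, move left, go to S
S | ___[1]_110   read 1 → write _, move left, go to S
S | __[_]__110   read _ → write 1, move right, go to Q
Q | __1[_]_110   read _ → write 1, move left, go to R
R | __[1]1_110   read 1 → write 0, move left, go to Q
Q | _[_]01_110   read _ → write 1, move left, go to R
R | [_]101_110   read _ → write #, move right, go to P
P | #[1]01_110   read 1 → write 0, move right, go to R
R | #0[0]1_110   read 0 → write _, move right, go to P
P | #0_[1]_110   read 1 → write 0, move right, go to R
R | #0_0[_]110   read _ → write #, move right, go to P
P | #0_0#[1]10   read 1 → write 0, move right, go to R
R | #0_0#0[1]0   read 1 → write 0, move left, go to Q
Q | #0_0#[0]00   read 0 → write 1, move left, go to R
R | #0_0[#]100
After 15 steps: state R, head at 1, tape #0_0#100.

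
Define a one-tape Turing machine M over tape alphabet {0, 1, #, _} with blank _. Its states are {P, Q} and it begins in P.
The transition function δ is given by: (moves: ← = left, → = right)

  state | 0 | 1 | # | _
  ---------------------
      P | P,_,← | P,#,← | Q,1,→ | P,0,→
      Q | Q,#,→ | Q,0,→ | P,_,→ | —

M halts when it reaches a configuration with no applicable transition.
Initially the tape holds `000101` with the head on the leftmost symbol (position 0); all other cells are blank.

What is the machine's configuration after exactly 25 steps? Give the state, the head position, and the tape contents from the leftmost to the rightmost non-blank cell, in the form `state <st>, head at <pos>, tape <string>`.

state P, head at -1, tape 000___#01

P | ___[0]00101   read 0 → write _, move ←, go to P
P | __[_]_00101   read _ → write 0, move →, go to P
P | __0[_]00101   read _ → write 0, move →, go to P
P | __00[0]0101   read 0 → write _, move ←, go to P
P | __0[0]_0101   read 0 → write _, move ←, go to P
P | __[0]__0101   read 0 → write _, move ←, go to P
P | _[_]___0101   read _ → write 0, move →, go to P
P | _0[_]__0101   read _ → write 0, move →, go to P
P | _00[_]_0101   read _ → write 0, move →, go to P
P | _000[_]0101   read _ → write 0, move →, go to P
P | _0000[0]101   read 0 → write _, move ←, go to P
P | _000[0]_101   read 0 → write _, move ←, go to P
P | _00[0]__101   read 0 → write _, move ←, go to P
P | _0[0]___101   read 0 → write _, move ←, go to P
P | _[0]____101   read 0 → write _, move ←, go to P
P | [_]_____101   read _ → write 0, move →, go to P
P | 0[_]____101   read _ → write 0, move →, go to P
P | 00[_]___101   read _ → write 0, move →, go to P
P | 000[_]__101   read _ → write 0, move →, go to P
P | 0000[_]_101   read _ → write 0, move →, go to P
P | 00000[_]101   read _ → write 0, move →, go to P
P | 000000[1]01   read 1 → write #, move ←, go to P
P | 00000[0]#01   read 0 → write _, move ←, go to P
P | 0000[0]_#01   read 0 → write _, move ←, go to P
P | 000[0]__#01   read 0 → write _, move ←, go to P
P | 00[0]___#01
After 25 steps: state P, head at -1, tape 000___#01.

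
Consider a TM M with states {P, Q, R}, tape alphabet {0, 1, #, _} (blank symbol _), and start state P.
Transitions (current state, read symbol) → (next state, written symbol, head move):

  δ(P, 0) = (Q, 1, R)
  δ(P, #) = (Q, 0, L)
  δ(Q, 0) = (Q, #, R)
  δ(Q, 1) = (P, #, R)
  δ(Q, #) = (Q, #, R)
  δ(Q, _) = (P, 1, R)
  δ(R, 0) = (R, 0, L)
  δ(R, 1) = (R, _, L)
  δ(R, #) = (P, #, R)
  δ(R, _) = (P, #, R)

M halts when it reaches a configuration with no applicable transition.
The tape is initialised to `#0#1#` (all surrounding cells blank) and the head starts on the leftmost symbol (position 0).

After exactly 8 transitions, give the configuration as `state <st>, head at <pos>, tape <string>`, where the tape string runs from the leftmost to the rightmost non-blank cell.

state Q, head at 4, tape 11###0

P | _[#]0#1#   read # → write 0, move L, go to Q
Q | [_]00#1#   read _ → write 1, move R, go to P
P | 1[0]0#1#   read 0 → write 1, move R, go to Q
Q | 11[0]#1#   read 0 → write #, move R, go to Q
Q | 11#[#]1#   read # → write #, move R, go to Q
Q | 11##[1]#   read 1 → write #, move R, go to P
P | 11###[#]   read # → write 0, move L, go to Q
Q | 11##[#]0   read # → write #, move R, go to Q
Q | 11###[0]
After 8 steps: state Q, head at 4, tape 11###0.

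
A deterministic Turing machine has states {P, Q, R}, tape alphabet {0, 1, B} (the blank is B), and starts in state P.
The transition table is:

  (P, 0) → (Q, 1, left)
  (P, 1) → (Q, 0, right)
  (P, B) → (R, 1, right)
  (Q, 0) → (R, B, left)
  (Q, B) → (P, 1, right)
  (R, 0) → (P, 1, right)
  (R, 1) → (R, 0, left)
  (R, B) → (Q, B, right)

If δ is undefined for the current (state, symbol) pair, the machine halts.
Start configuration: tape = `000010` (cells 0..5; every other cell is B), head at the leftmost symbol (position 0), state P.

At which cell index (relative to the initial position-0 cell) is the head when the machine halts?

2

P | B[0]00010   read 0 → write 1, move left, go to Q
Q | [B]100010   read B → write 1, move right, go to P
P | 1[1]00010   read 1 → write 0, move right, go to Q
Q | 10[0]0010   read 0 → write B, move left, go to R
R | 1[0]B0010   read 0 → write 1, move right, go to P
P | 11[B]0010   read B → write 1, move right, go to R
R | 111[0]010   read 0 → write 1, move right, go to P
P | 1111[0]10   read 0 → write 1, move left, go to Q
Q | 111[1]110
At halt the head is at cell 2.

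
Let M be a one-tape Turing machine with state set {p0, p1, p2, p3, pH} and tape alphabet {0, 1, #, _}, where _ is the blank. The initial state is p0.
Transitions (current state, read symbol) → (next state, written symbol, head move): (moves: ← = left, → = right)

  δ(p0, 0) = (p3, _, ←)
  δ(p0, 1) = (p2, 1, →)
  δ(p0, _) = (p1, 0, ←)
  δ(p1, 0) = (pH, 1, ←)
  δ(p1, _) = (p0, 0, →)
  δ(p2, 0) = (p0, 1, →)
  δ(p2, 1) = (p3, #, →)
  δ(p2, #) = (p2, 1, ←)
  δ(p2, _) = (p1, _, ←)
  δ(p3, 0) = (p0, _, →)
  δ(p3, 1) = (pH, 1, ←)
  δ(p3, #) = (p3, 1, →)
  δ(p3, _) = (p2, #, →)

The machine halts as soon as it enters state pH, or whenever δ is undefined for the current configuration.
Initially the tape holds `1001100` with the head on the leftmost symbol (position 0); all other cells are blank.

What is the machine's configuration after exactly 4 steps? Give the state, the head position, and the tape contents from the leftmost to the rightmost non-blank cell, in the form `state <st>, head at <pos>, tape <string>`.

state=p0 head=0 tape=[1]001100   (p0,1)→(p2,1,→)
state=p2 head=1 tape=1[0]01100   (p2,0)→(p0,1,→)
state=p0 head=2 tape=11[0]1100   (p0,0)→(p3,_,←)
state=p3 head=1 tape=1[1]_1100   (p3,1)→(pH,1,←)
state=pH head=0 tape=[1]1_1100
After 4 steps: state pH, head at 0, tape 11_1100.

state pH, head at 0, tape 11_1100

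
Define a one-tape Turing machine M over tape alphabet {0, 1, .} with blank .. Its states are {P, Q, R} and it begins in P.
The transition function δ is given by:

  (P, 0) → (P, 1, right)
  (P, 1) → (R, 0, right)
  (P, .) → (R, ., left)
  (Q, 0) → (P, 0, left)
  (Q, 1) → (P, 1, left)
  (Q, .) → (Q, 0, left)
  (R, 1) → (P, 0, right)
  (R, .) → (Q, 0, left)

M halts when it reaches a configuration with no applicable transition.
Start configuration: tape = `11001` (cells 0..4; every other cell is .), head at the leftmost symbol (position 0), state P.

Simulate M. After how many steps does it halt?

8

P | [1]1001.   read 1 → write 0, move right, go to R
R | 0[1]001.   read 1 → write 0, move right, go to P
P | 00[0]01.   read 0 → write 1, move right, go to P
P | 001[0]1.   read 0 → write 1, move right, go to P
P | 0011[1].   read 1 → write 0, move right, go to R
R | 00110[.]   read . → write 0, move left, go to Q
Q | 0011[0]0   read 0 → write 0, move left, go to P
P | 001[1]00   read 1 → write 0, move right, go to R
R | 0010[0]0
M halts after 8 transitions.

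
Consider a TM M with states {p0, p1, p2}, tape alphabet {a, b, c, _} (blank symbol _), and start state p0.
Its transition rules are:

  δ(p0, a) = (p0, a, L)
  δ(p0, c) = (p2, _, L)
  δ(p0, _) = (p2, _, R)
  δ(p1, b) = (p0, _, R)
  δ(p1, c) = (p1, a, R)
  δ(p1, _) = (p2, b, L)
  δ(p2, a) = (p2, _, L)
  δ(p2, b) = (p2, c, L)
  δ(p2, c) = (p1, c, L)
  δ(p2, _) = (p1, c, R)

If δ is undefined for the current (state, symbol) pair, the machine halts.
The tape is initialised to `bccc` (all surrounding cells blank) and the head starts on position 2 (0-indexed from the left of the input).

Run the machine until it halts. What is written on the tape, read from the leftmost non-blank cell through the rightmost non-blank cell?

aa_b_c

state=p0 head=2 tape=__bc[c]c   (p0,c)→(p2,_,L)
state=p2 head=1 tape=__b[c]_c   (p2,c)→(p1,c,L)
state=p1 head=0 tape=__[b]c_c   (p1,b)→(p0,_,R)
state=p0 head=1 tape=___[c]_c   (p0,c)→(p2,_,L)
state=p2 head=0 tape=__[_]__c   (p2,_)→(p1,c,R)
state=p1 head=1 tape=__c[_]_c   (p1,_)→(p2,b,L)
state=p2 head=0 tape=__[c]b_c   (p2,c)→(p1,c,L)
state=p1 head=-1 tape=_[_]cb_c   (p1,_)→(p2,b,L)
state=p2 head=-2 tape=[_]bcb_c   (p2,_)→(p1,c,R)
state=p1 head=-1 tape=c[b]cb_c   (p1,b)→(p0,_,R)
state=p0 head=0 tape=c_[c]b_c   (p0,c)→(p2,_,L)
state=p2 head=-1 tape=c[_]_b_c   (p2,_)→(p1,c,R)
state=p1 head=0 tape=cc[_]b_c   (p1,_)→(p2,b,L)
state=p2 head=-1 tape=c[c]bb_c   (p2,c)→(p1,c,L)
state=p1 head=-2 tape=[c]cbb_c   (p1,c)→(p1,a,R)
state=p1 head=-1 tape=a[c]bb_c   (p1,c)→(p1,a,R)
state=p1 head=0 tape=aa[b]b_c   (p1,b)→(p0,_,R)
state=p0 head=1 tape=aa_[b]_c
The non-blank tape span at halt is aa_b_c.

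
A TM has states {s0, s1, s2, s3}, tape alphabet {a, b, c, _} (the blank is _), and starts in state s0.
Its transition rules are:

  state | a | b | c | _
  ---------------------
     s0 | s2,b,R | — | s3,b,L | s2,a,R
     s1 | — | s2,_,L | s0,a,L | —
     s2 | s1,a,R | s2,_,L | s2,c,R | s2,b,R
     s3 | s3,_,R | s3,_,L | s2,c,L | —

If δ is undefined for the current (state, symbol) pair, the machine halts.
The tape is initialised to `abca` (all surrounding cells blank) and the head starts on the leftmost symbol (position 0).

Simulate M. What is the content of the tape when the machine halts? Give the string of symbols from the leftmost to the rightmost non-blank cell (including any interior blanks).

bbbca

s0 | _[a]bca_   read a → write b, move R, go to s2
s2 | _b[b]ca_   read b → write _, move L, go to s2
s2 | _[b]_ca_   read b → write _, move L, go to s2
s2 | [_]__ca_   read _ → write b, move R, go to s2
s2 | b[_]_ca_   read _ → write b, move R, go to s2
s2 | bb[_]ca_   read _ → write b, move R, go to s2
s2 | bbb[c]a_   read c → write c, move R, go to s2
s2 | bbbc[a]_   read a → write a, move R, go to s1
s1 | bbbca[_]
The non-blank tape span at halt is bbbca.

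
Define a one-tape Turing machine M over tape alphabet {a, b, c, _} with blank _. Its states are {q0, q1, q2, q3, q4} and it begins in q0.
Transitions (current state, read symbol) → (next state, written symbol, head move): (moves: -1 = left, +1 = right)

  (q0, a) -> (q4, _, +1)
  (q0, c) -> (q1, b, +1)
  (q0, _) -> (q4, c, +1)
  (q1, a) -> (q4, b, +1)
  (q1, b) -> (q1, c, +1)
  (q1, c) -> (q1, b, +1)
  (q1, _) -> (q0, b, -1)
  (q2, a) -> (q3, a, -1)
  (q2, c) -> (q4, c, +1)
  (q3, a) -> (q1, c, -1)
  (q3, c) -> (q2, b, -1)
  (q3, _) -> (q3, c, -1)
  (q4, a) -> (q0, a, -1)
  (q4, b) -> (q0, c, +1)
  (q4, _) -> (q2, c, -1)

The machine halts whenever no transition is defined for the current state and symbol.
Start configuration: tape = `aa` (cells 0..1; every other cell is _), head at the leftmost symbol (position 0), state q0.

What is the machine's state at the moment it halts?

q0 | [a]a_   read a → write _, move +1, go to q4
q4 | _[a]_   read a → write a, move -1, go to q0
q0 | [_]a_   read _ → write c, move +1, go to q4
q4 | c[a]_   read a → write a, move -1, go to q0
q0 | [c]a_   read c → write b, move +1, go to q1
q1 | b[a]_   read a → write b, move +1, go to q4
q4 | bb[_]   read _ → write c, move -1, go to q2
q2 | b[b]c
No transition is defined for (q2, b); M halts in state q2.

q2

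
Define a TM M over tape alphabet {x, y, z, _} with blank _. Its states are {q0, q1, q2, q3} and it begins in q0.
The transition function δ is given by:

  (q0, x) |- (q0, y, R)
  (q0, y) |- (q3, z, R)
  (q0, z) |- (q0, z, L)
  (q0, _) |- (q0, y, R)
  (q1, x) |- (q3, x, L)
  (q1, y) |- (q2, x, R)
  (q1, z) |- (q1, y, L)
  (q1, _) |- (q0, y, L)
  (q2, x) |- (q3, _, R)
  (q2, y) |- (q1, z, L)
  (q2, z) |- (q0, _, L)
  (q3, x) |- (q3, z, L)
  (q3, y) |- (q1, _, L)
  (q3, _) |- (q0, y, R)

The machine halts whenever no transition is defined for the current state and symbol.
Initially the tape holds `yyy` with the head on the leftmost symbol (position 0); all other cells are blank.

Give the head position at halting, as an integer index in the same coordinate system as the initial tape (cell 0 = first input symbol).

-1

q0 | ___[y]yy   read y → write z, move R, go to q3
q3 | ___z[y]y   read y → write _, move L, go to q1
q1 | ___[z]_y   read z → write y, move L, go to q1
q1 | __[_]y_y   read _ → write y, move L, go to q0
q0 | _[_]yy_y   read _ → write y, move R, go to q0
q0 | _y[y]y_y   read y → write z, move R, go to q3
q3 | _yz[y]_y   read y → write _, move L, go to q1
q1 | _y[z]__y   read z → write y, move L, go to q1
q1 | _[y]y__y   read y → write x, move R, go to q2
q2 | _x[y]__y   read y → write z, move L, go to q1
q1 | _[x]z__y   read x → write x, move L, go to q3
q3 | [_]xz__y   read _ → write y, move R, go to q0
q0 | y[x]z__y   read x → write y, move R, go to q0
q0 | yy[z]__y   read z → write z, move L, go to q0
q0 | y[y]z__y   read y → write z, move R, go to q3
q3 | yz[z]__y
At halt the head is at cell -1.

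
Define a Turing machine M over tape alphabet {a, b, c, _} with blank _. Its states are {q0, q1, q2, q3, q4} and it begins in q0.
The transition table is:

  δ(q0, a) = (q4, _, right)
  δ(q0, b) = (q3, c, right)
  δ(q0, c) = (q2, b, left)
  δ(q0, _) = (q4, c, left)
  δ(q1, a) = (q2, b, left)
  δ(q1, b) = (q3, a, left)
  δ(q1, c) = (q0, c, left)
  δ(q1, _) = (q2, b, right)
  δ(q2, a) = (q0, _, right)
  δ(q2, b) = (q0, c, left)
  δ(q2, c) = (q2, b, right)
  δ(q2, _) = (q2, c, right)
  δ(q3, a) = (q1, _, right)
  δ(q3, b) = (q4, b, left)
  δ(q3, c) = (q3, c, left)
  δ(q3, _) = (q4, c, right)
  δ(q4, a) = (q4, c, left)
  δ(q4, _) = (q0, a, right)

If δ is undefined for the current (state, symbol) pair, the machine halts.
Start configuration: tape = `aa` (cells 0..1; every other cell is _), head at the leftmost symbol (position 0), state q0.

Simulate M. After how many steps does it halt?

q0 | [a]a___   read a → write _, move right, go to q4
q4 | _[a]___   read a → write c, move left, go to q4
q4 | [_]c___   read _ → write a, move right, go to q0
q0 | a[c]___   read c → write b, move left, go to q2
q2 | [a]b___   read a → write _, move right, go to q0
q0 | _[b]___   read b → write c, move right, go to q3
q3 | _c[_]__   read _ → write c, move right, go to q4
q4 | _cc[_]_   read _ → write a, move right, go to q0
q0 | _cca[_]   read _ → write c, move left, go to q4
q4 | _cc[a]c   read a → write c, move left, go to q4
q4 | _c[c]cc
M halts after 10 transitions.

10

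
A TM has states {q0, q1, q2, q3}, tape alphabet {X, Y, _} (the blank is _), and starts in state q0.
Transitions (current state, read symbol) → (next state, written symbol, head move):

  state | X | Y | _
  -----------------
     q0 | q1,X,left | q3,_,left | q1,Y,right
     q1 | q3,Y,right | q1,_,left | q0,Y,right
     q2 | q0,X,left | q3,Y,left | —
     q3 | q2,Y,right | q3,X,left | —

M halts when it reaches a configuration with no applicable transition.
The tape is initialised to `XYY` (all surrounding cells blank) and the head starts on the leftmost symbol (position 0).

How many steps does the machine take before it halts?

11

state=q0 head=0 tape=___[X]YY   (q0,X)→(q1,X,left)
state=q1 head=-1 tape=__[_]XYY   (q1,_)→(q0,Y,right)
state=q0 head=0 tape=__Y[X]YY   (q0,X)→(q1,X,left)
state=q1 head=-1 tape=__[Y]XYY   (q1,Y)→(q1,_,left)
state=q1 head=-2 tape=_[_]_XYY   (q1,_)→(q0,Y,right)
state=q0 head=-1 tape=_Y[_]XYY   (q0,_)→(q1,Y,right)
state=q1 head=0 tape=_YY[X]YY   (q1,X)→(q3,Y,right)
state=q3 head=1 tape=_YYY[Y]Y   (q3,Y)→(q3,X,left)
state=q3 head=0 tape=_YY[Y]XY   (q3,Y)→(q3,X,left)
state=q3 head=-1 tape=_Y[Y]XXY   (q3,Y)→(q3,X,left)
state=q3 head=-2 tape=_[Y]XXXY   (q3,Y)→(q3,X,left)
state=q3 head=-3 tape=[_]XXXXY
M halts after 11 transitions.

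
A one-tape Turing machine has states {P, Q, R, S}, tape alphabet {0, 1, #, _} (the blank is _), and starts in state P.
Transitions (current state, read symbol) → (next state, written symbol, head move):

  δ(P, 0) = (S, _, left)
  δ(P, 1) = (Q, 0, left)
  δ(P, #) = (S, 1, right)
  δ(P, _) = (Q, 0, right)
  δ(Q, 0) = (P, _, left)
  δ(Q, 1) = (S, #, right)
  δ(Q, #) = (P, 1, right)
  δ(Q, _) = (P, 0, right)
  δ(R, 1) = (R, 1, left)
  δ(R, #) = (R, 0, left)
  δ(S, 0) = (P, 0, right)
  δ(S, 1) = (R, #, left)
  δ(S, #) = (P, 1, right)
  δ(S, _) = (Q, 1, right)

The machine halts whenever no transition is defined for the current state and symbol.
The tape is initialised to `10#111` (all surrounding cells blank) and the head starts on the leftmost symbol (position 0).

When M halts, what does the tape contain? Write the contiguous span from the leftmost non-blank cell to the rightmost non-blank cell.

0001#11

P | _[1]0#111   read 1 → write 0, move left, go to Q
Q | [_]00#111   read _ → write 0, move right, go to P
P | 0[0]0#111   read 0 → write _, move left, go to S
S | [0]_0#111   read 0 → write 0, move right, go to P
P | 0[_]0#111   read _ → write 0, move right, go to Q
Q | 00[0]#111   read 0 → write _, move left, go to P
P | 0[0]_#111   read 0 → write _, move left, go to S
S | [0]__#111   read 0 → write 0, move right, go to P
P | 0[_]_#111   read _ → write 0, move right, go to Q
Q | 00[_]#111   read _ → write 0, move right, go to P
P | 000[#]111   read # → write 1, move right, go to S
S | 0001[1]11   read 1 → write #, move left, go to R
R | 000[1]#11   read 1 → write 1, move left, go to R
R | 00[0]1#11
The non-blank tape span at halt is 0001#11.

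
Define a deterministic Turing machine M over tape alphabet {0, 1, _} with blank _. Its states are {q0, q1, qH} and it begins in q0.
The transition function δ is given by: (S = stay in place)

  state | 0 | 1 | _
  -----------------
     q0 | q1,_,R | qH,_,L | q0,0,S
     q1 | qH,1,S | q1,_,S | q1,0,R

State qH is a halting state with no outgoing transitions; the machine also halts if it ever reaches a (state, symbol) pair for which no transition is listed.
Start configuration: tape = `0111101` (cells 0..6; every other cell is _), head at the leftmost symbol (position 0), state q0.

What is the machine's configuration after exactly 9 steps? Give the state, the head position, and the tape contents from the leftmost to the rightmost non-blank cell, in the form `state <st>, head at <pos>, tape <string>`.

state q1, head at 5, tape 000001

state=q0 head=0 tape=[0]111101   (q0,0)→(q1,_,R)
state=q1 head=1 tape=_[1]11101   (q1,1)→(q1,_,S)
state=q1 head=1 tape=_[_]11101   (q1,_)→(q1,0,R)
state=q1 head=2 tape=_0[1]1101   (q1,1)→(q1,_,S)
state=q1 head=2 tape=_0[_]1101   (q1,_)→(q1,0,R)
state=q1 head=3 tape=_00[1]101   (q1,1)→(q1,_,S)
state=q1 head=3 tape=_00[_]101   (q1,_)→(q1,0,R)
state=q1 head=4 tape=_000[1]01   (q1,1)→(q1,_,S)
state=q1 head=4 tape=_000[_]01   (q1,_)→(q1,0,R)
state=q1 head=5 tape=_0000[0]1
After 9 steps: state q1, head at 5, tape 000001.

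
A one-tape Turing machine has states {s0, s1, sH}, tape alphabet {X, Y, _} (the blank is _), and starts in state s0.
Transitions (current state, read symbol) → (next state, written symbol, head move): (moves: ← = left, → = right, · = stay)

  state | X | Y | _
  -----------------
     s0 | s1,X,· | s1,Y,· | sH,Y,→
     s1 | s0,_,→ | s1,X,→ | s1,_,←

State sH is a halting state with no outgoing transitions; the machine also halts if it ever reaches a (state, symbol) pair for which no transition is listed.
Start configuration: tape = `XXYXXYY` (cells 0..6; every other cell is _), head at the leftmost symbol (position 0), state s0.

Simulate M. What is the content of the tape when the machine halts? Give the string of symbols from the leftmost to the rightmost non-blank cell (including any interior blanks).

X__X_Y

s0 | [X]XYXXYY__   read X → write X, move ·, go to s1
s1 | [X]XYXXYY__   read X → write _, move →, go to s0
s0 | _[X]YXXYY__   read X → write X, move ·, go to s1
s1 | _[X]YXXYY__   read X → write _, move →, go to s0
s0 | __[Y]XXYY__   read Y → write Y, move ·, go to s1
s1 | __[Y]XXYY__   read Y → write X, move →, go to s1
s1 | __X[X]XYY__   read X → write _, move →, go to s0
s0 | __X_[X]YY__   read X → write X, move ·, go to s1
s1 | __X_[X]YY__   read X → write _, move →, go to s0
s0 | __X__[Y]Y__   read Y → write Y, move ·, go to s1
s1 | __X__[Y]Y__   read Y → write X, move →, go to s1
s1 | __X__X[Y]__   read Y → write X, move →, go to s1
s1 | __X__XX[_]_   read _ → write _, move ←, go to s1
s1 | __X__X[X]__   read X → write _, move →, go to s0
s0 | __X__X_[_]_   read _ → write Y, move →, go to sH
sH | __X__X_Y[_]
The non-blank tape span at halt is X__X_Y.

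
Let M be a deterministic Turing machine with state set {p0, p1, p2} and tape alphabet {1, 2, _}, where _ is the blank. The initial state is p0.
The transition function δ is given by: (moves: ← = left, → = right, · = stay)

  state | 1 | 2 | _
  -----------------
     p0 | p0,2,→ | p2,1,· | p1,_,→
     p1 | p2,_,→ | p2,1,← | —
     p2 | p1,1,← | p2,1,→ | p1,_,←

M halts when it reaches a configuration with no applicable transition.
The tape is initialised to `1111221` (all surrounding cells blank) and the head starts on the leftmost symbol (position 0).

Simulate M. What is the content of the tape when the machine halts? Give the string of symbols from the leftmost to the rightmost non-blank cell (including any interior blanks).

p0 | [1]111221   read 1 → write 2, move →, go to p0
p0 | 2[1]11221   read 1 → write 2, move →, go to p0
p0 | 22[1]1221   read 1 → write 2, move →, go to p0
p0 | 222[1]221   read 1 → write 2, move →, go to p0
p0 | 2222[2]21   read 2 → write 1, move ·, go to p2
p2 | 2222[1]21   read 1 → write 1, move ←, go to p1
p1 | 222[2]121   read 2 → write 1, move ←, go to p2
p2 | 22[2]1121   read 2 → write 1, move →, go to p2
p2 | 221[1]121   read 1 → write 1, move ←, go to p1
p1 | 22[1]1121   read 1 → write _, move →, go to p2
p2 | 22_[1]121   read 1 → write 1, move ←, go to p1
p1 | 22[_]1121
The non-blank tape span at halt is 22_1121.

22_1121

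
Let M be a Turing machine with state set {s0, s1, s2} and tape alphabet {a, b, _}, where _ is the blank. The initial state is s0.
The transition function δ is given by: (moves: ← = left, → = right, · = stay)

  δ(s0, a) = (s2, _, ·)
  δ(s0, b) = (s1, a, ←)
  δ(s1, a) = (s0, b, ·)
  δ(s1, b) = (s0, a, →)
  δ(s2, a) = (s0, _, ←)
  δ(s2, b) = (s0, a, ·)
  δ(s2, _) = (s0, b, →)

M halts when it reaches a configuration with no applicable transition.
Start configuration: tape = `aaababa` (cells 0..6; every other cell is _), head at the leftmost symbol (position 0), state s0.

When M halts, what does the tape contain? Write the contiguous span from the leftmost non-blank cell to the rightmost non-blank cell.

bbababb

s0 | [a]aababa_   read a → write _, move ·, go to s2
s2 | [_]aababa_   read _ → write b, move →, go to s0
s0 | b[a]ababa_   read a → write _, move ·, go to s2
s2 | b[_]ababa_   read _ → write b, move →, go to s0
s0 | bb[a]baba_   read a → write _, move ·, go to s2
s2 | bb[_]baba_   read _ → write b, move →, go to s0
s0 | bbb[b]aba_   read b → write a, move ←, go to s1
s1 | bb[b]aaba_   read b → write a, move →, go to s0
s0 | bba[a]aba_   read a → write _, move ·, go to s2
s2 | bba[_]aba_   read _ → write b, move →, go to s0
s0 | bbab[a]ba_   read a → write _, move ·, go to s2
s2 | bbab[_]ba_   read _ → write b, move →, go to s0
s0 | bbabb[b]a_   read b → write a, move ←, go to s1
s1 | bbab[b]aa_   read b → write a, move →, go to s0
s0 | bbaba[a]a_   read a → write _, move ·, go to s2
s2 | bbaba[_]a_   read _ → write b, move →, go to s0
s0 | bbabab[a]_   read a → write _, move ·, go to s2
s2 | bbabab[_]_   read _ → write b, move →, go to s0
s0 | bbababb[_]
The non-blank tape span at halt is bbababb.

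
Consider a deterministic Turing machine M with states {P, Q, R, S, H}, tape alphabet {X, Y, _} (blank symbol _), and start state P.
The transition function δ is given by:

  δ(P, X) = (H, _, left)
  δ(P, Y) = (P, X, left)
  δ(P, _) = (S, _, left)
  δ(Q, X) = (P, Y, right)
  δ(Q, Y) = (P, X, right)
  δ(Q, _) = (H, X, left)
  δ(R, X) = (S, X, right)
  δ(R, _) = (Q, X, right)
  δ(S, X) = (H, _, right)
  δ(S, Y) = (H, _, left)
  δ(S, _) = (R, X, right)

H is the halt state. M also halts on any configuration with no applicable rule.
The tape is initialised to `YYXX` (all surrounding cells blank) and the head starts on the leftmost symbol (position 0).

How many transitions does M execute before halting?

state=P head=0 tape=__[Y]YXX   (P,Y)→(P,X,left)
state=P head=-1 tape=_[_]XYXX   (P,_)→(S,_,left)
state=S head=-2 tape=[_]_XYXX   (S,_)→(R,X,right)
state=R head=-1 tape=X[_]XYXX   (R,_)→(Q,X,right)
state=Q head=0 tape=XX[X]YXX   (Q,X)→(P,Y,right)
state=P head=1 tape=XXY[Y]XX   (P,Y)→(P,X,left)
state=P head=0 tape=XX[Y]XXX   (P,Y)→(P,X,left)
state=P head=-1 tape=X[X]XXXX   (P,X)→(H,_,left)
state=H head=-2 tape=[X]_XXXX
M halts after 8 transitions.

8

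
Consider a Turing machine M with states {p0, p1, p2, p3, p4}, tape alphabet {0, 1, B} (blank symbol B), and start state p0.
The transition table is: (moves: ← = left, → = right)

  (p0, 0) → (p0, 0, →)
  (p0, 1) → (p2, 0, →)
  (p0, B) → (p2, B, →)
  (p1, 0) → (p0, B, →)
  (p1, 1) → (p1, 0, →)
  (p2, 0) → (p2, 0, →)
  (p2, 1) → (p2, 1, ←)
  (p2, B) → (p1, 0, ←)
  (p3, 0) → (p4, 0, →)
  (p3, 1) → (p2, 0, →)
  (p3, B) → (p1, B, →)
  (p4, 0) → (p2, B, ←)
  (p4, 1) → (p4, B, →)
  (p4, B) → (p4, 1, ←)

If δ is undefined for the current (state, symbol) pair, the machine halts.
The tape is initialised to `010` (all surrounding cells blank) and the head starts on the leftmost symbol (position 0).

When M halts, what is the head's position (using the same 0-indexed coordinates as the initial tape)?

p0 | [0]10BBB   read 0 → write 0, move →, go to p0
p0 | 0[1]0BBB   read 1 → write 0, move →, go to p2
p2 | 00[0]BBB   read 0 → write 0, move →, go to p2
p2 | 000[B]BB   read B → write 0, move ←, go to p1
p1 | 00[0]0BB   read 0 → write B, move →, go to p0
p0 | 00B[0]BB   read 0 → write 0, move →, go to p0
p0 | 00B0[B]B   read B → write B, move →, go to p2
p2 | 00B0B[B]   read B → write 0, move ←, go to p1
p1 | 00B0[B]0
At halt the head is at cell 4.

4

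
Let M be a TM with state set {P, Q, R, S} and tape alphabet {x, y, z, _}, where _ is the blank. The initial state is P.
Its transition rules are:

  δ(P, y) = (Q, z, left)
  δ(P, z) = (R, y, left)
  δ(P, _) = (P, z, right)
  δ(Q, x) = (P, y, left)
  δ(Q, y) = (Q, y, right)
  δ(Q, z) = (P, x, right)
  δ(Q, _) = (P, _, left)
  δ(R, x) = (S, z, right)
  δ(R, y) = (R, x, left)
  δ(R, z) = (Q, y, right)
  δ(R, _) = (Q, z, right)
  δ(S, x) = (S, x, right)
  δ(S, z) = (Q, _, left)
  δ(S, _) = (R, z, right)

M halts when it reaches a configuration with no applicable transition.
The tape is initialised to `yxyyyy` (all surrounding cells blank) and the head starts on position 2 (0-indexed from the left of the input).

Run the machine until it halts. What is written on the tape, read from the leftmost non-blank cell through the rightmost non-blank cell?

P | __yx[y]yyy   read y → write z, move left, go to Q
Q | __y[x]zyyy   read x → write y, move left, go to P
P | __[y]yzyyy   read y → write z, move left, go to Q
Q | _[_]zyzyyy   read _ → write _, move left, go to P
P | [_]_zyzyyy   read _ → write z, move right, go to P
P | z[_]zyzyyy   read _ → write z, move right, go to P
P | zz[z]yzyyy   read z → write y, move left, go to R
R | z[z]yyzyyy   read z → write y, move right, go to Q
Q | zy[y]yzyyy   read y → write y, move right, go to Q
Q | zyy[y]zyyy   read y → write y, move right, go to Q
Q | zyyy[z]yyy   read z → write x, move right, go to P
P | zyyyx[y]yy   read y → write z, move left, go to Q
Q | zyyy[x]zyy   read x → write y, move left, go to P
P | zyy[y]yzyy   read y → write z, move left, go to Q
Q | zy[y]zyzyy   read y → write y, move right, go to Q
Q | zyy[z]yzyy   read z → write x, move right, go to P
P | zyyx[y]zyy   read y → write z, move left, go to Q
Q | zyy[x]zzyy   read x → write y, move left, go to P
P | zy[y]yzzyy   read y → write z, move left, go to Q
Q | z[y]zyzzyy   read y → write y, move right, go to Q
Q | zy[z]yzzyy   read z → write x, move right, go to P
P | zyx[y]zzyy   read y → write z, move left, go to Q
Q | zy[x]zzzyy   read x → write y, move left, go to P
P | z[y]yzzzyy   read y → write z, move left, go to Q
Q | [z]zyzzzyy   read z → write x, move right, go to P
P | x[z]yzzzyy   read z → write y, move left, go to R
R | [x]yyzzzyy   read x → write z, move right, go to S
S | z[y]yzzzyy
The non-blank tape span at halt is zyyzzzyy.

zyyzzzyy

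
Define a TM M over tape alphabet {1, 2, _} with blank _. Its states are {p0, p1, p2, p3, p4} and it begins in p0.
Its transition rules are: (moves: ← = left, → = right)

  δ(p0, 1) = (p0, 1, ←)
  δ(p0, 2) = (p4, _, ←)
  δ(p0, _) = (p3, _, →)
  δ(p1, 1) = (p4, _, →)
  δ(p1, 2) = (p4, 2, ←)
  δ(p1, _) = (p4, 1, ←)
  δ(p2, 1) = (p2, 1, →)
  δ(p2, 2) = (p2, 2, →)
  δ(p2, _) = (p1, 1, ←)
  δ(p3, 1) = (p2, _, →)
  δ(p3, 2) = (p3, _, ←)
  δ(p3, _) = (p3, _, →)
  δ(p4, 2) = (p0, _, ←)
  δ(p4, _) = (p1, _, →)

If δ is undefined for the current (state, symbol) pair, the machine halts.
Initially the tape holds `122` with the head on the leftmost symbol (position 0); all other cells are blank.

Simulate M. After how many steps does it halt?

18

p0 | _[1]22__   read 1 → write 1, move ←, go to p0
p0 | [_]122__   read _ → write _, move →, go to p3
p3 | _[1]22__   read 1 → write _, move →, go to p2
p2 | __[2]2__   read 2 → write 2, move →, go to p2
p2 | __2[2]__   read 2 → write 2, move →, go to p2
p2 | __22[_]_   read _ → write 1, move ←, go to p1
p1 | __2[2]1_   read 2 → write 2, move ←, go to p4
p4 | __[2]21_   read 2 → write _, move ←, go to p0
p0 | _[_]_21_   read _ → write _, move →, go to p3
p3 | __[_]21_   read _ → write _, move →, go to p3
p3 | ___[2]1_   read 2 → write _, move ←, go to p3
p3 | __[_]_1_   read _ → write _, move →, go to p3
p3 | ___[_]1_   read _ → write _, move →, go to p3
p3 | ____[1]_   read 1 → write _, move →, go to p2
p2 | _____[_]   read _ → write 1, move ←, go to p1
p1 | ____[_]1   read _ → write 1, move ←, go to p4
p4 | ___[_]11   read _ → write _, move →, go to p1
p1 | ____[1]1   read 1 → write _, move →, go to p4
p4 | _____[1]
M halts after 18 transitions.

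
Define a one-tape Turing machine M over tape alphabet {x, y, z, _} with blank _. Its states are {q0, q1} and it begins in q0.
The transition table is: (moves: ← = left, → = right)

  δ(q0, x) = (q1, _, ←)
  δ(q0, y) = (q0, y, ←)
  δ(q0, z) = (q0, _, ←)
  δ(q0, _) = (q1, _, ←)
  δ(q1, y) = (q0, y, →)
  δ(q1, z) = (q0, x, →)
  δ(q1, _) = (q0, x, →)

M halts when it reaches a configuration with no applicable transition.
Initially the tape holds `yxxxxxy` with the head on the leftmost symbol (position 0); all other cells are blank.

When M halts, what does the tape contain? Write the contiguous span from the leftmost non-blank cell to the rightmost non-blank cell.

x_yxxxxxy

state=q0 head=0 tape=__[y]xxxxxy   (q0,y)→(q0,y,←)
state=q0 head=-1 tape=_[_]yxxxxxy   (q0,_)→(q1,_,←)
state=q1 head=-2 tape=[_]_yxxxxxy   (q1,_)→(q0,x,→)
state=q0 head=-1 tape=x[_]yxxxxxy   (q0,_)→(q1,_,←)
state=q1 head=-2 tape=[x]_yxxxxxy
The non-blank tape span at halt is x_yxxxxxy.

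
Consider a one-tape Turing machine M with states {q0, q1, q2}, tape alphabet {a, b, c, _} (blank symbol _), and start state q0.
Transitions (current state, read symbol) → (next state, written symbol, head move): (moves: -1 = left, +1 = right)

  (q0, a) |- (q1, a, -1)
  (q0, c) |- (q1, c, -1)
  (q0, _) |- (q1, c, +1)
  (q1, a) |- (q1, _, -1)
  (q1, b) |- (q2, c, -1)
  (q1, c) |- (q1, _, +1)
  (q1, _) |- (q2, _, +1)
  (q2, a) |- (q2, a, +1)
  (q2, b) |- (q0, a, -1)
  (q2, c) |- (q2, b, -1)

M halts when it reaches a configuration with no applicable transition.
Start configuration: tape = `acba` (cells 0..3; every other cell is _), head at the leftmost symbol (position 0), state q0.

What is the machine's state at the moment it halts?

q2

state=q0 head=0 tape=_[a]cba   (q0,a)→(q1,a,-1)
state=q1 head=-1 tape=[_]acba   (q1,_)→(q2,_,+1)
state=q2 head=0 tape=_[a]cba   (q2,a)→(q2,a,+1)
state=q2 head=1 tape=_a[c]ba   (q2,c)→(q2,b,-1)
state=q2 head=0 tape=_[a]bba   (q2,a)→(q2,a,+1)
state=q2 head=1 tape=_a[b]ba   (q2,b)→(q0,a,-1)
state=q0 head=0 tape=_[a]aba   (q0,a)→(q1,a,-1)
state=q1 head=-1 tape=[_]aaba   (q1,_)→(q2,_,+1)
state=q2 head=0 tape=_[a]aba   (q2,a)→(q2,a,+1)
state=q2 head=1 tape=_a[a]ba   (q2,a)→(q2,a,+1)
state=q2 head=2 tape=_aa[b]a   (q2,b)→(q0,a,-1)
state=q0 head=1 tape=_a[a]aa   (q0,a)→(q1,a,-1)
state=q1 head=0 tape=_[a]aaa   (q1,a)→(q1,_,-1)
state=q1 head=-1 tape=[_]_aaa   (q1,_)→(q2,_,+1)
state=q2 head=0 tape=_[_]aaa
No transition is defined for (q2, _); M halts in state q2.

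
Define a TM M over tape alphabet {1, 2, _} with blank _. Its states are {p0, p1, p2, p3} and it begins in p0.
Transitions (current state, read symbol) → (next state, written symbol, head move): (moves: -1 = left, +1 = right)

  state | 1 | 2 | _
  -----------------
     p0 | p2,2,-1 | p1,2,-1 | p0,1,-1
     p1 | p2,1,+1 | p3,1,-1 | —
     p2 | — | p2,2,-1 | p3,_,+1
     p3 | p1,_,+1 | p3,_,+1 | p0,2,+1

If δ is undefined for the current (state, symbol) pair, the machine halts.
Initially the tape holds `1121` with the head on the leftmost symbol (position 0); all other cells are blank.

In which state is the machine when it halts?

state=p0 head=0 tape=_[1]121_   (p0,1)→(p2,2,-1)
state=p2 head=-1 tape=[_]2121_   (p2,_)→(p3,_,+1)
state=p3 head=0 tape=_[2]121_   (p3,2)→(p3,_,+1)
state=p3 head=1 tape=__[1]21_   (p3,1)→(p1,_,+1)
state=p1 head=2 tape=___[2]1_   (p1,2)→(p3,1,-1)
state=p3 head=1 tape=__[_]11_   (p3,_)→(p0,2,+1)
state=p0 head=2 tape=__2[1]1_   (p0,1)→(p2,2,-1)
state=p2 head=1 tape=__[2]21_   (p2,2)→(p2,2,-1)
state=p2 head=0 tape=_[_]221_   (p2,_)→(p3,_,+1)
state=p3 head=1 tape=__[2]21_   (p3,2)→(p3,_,+1)
state=p3 head=2 tape=___[2]1_   (p3,2)→(p3,_,+1)
state=p3 head=3 tape=____[1]_   (p3,1)→(p1,_,+1)
state=p1 head=4 tape=_____[_]
No transition is defined for (p1, _); M halts in state p1.

p1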